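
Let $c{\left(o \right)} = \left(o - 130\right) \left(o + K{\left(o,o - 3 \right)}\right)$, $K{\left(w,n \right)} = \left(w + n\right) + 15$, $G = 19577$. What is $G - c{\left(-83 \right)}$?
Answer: $-30904$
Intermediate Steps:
$K{\left(w,n \right)} = 15 + n + w$ ($K{\left(w,n \right)} = \left(n + w\right) + 15 = 15 + n + w$)
$c{\left(o \right)} = \left(-130 + o\right) \left(12 + 3 o\right)$ ($c{\left(o \right)} = \left(o - 130\right) \left(o + \left(15 + \left(o - 3\right) + o\right)\right) = \left(-130 + o\right) \left(o + \left(15 + \left(-3 + o\right) + o\right)\right) = \left(-130 + o\right) \left(o + \left(12 + 2 o\right)\right) = \left(-130 + o\right) \left(12 + 3 o\right)$)
$G - c{\left(-83 \right)} = 19577 - \left(-1560 - -31374 + 3 \left(-83\right)^{2}\right) = 19577 - \left(-1560 + 31374 + 3 \cdot 6889\right) = 19577 - \left(-1560 + 31374 + 20667\right) = 19577 - 50481 = -30904$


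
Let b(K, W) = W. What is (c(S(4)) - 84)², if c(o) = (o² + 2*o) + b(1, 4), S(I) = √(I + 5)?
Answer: 4225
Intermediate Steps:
S(I) = √(5 + I)
c(o) = 4 + o² + 2*o (c(o) = (o² + 2*o) + 4 = 4 + o² + 2*o)
(c(S(4)) - 84)² = ((4 + (√(5 + 4))² + 2*√(5 + 4)) - 84)² = ((4 + (√9)² + 2*√9) - 84)² = ((4 + 3² + 2*3) - 84)² = ((4 + 9 + 6) - 84)² = (19 - 84)² = (-65)² = 4225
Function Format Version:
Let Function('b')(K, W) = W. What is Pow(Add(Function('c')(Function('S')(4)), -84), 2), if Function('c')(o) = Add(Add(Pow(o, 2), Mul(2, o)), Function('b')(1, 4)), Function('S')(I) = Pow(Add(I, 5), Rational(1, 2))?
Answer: 4225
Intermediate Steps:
Function('S')(I) = Pow(Add(5, I), Rational(1, 2))
Function('c')(o) = Add(4, Pow(o, 2), Mul(2, o)) (Function('c')(o) = Add(Add(Pow(o, 2), Mul(2, o)), 4) = Add(4, Pow(o, 2), Mul(2, o)))
Pow(Add(Function('c')(Function('S')(4)), -84), 2) = Pow(Add(Add(4, Pow(Pow(Add(5, 4), Rational(1, 2)), 2), Mul(2, Pow(Add(5, 4), Rational(1, 2)))), -84), 2) = Pow(Add(Add(4, Pow(Pow(9, Rational(1, 2)), 2), Mul(2, Pow(9, Rational(1, 2)))), -84), 2) = Pow(Add(Add(4, Pow(3, 2), Mul(2, 3)), -84), 2) = Pow(Add(Add(4, 9, 6), -84), 2) = Pow(Add(19, -84), 2) = Pow(-65, 2) = 4225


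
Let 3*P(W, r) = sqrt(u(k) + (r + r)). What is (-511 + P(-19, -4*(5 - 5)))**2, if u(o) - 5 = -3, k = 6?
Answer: (1533 - sqrt(2))**2/9 ≈ 2.6064e+5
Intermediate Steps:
u(o) = 2 (u(o) = 5 - 3 = 2)
P(W, r) = sqrt(2 + 2*r)/3 (P(W, r) = sqrt(2 + (r + r))/3 = sqrt(2 + 2*r)/3)
(-511 + P(-19, -4*(5 - 5)))**2 = (-511 + sqrt(2 + 2*(-4*(5 - 5)))/3)**2 = (-511 + sqrt(2 + 2*(-4*0))/3)**2 = (-511 + sqrt(2 + 2*0)/3)**2 = (-511 + sqrt(2 + 0)/3)**2 = (-511 + sqrt(2)/3)**2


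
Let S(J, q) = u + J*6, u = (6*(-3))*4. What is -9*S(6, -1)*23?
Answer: 7452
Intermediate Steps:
u = -72 (u = -18*4 = -72)
S(J, q) = -72 + 6*J (S(J, q) = -72 + J*6 = -72 + 6*J)
-9*S(6, -1)*23 = -9*(-72 + 6*6)*23 = -9*(-72 + 36)*23 = -9*(-36)*23 = 324*23 = 7452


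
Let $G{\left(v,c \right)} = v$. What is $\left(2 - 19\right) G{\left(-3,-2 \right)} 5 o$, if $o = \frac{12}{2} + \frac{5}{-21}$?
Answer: $\frac{10285}{7} \approx 1469.3$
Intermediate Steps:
$o = \frac{121}{21}$ ($o = 12 \cdot \frac{1}{2} + 5 \left(- \frac{1}{21}\right) = 6 - \frac{5}{21} = \frac{121}{21} \approx 5.7619$)
$\left(2 - 19\right) G{\left(-3,-2 \right)} 5 o = \left(2 - 19\right) \left(\left(-3\right) 5\right) \frac{121}{21} = \left(2 - 19\right) \left(-15\right) \frac{121}{21} = \left(-17\right) \left(-15\right) \frac{121}{21} = 255 \cdot \frac{121}{21} = \frac{10285}{7}$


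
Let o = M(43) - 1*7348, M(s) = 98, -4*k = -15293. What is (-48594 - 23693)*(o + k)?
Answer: 990837909/4 ≈ 2.4771e+8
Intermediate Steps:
k = 15293/4 (k = -1/4*(-15293) = 15293/4 ≈ 3823.3)
o = -7250 (o = 98 - 1*7348 = 98 - 7348 = -7250)
(-48594 - 23693)*(o + k) = (-48594 - 23693)*(-7250 + 15293/4) = -72287*(-13707/4) = 990837909/4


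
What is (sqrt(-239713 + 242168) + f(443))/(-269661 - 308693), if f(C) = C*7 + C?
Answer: -1772/289177 - sqrt(2455)/578354 ≈ -0.0062134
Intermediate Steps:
f(C) = 8*C (f(C) = 7*C + C = 8*C)
(sqrt(-239713 + 242168) + f(443))/(-269661 - 308693) = (sqrt(-239713 + 242168) + 8*443)/(-269661 - 308693) = (sqrt(2455) + 3544)/(-578354) = (3544 + sqrt(2455))*(-1/578354) = -1772/289177 - sqrt(2455)/578354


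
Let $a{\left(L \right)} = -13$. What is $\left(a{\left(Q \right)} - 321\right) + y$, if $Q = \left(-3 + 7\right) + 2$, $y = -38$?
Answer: $-372$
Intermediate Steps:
$Q = 6$ ($Q = 4 + 2 = 6$)
$\left(a{\left(Q \right)} - 321\right) + y = \left(-13 - 321\right) - 38 = -334 - 38 = -372$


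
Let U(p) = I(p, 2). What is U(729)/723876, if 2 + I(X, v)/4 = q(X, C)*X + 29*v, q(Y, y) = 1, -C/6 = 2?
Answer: 785/180969 ≈ 0.0043378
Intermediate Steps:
C = -12 (C = -6*2 = -12)
I(X, v) = -8 + 4*X + 116*v (I(X, v) = -8 + 4*(1*X + 29*v) = -8 + 4*(X + 29*v) = -8 + (4*X + 116*v) = -8 + 4*X + 116*v)
U(p) = 224 + 4*p (U(p) = -8 + 4*p + 116*2 = -8 + 4*p + 232 = 224 + 4*p)
U(729)/723876 = (224 + 4*729)/723876 = (224 + 2916)*(1/723876) = 3140*(1/723876) = 785/180969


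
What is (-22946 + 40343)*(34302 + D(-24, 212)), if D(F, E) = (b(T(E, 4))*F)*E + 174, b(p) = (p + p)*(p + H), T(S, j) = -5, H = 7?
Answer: 2370097692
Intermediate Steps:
b(p) = 2*p*(7 + p) (b(p) = (p + p)*(p + 7) = (2*p)*(7 + p) = 2*p*(7 + p))
D(F, E) = 174 - 20*E*F (D(F, E) = ((2*(-5)*(7 - 5))*F)*E + 174 = ((2*(-5)*2)*F)*E + 174 = (-20*F)*E + 174 = -20*E*F + 174 = 174 - 20*E*F)
(-22946 + 40343)*(34302 + D(-24, 212)) = (-22946 + 40343)*(34302 + (174 - 20*212*(-24))) = 17397*(34302 + (174 + 101760)) = 17397*(34302 + 101934) = 17397*136236 = 2370097692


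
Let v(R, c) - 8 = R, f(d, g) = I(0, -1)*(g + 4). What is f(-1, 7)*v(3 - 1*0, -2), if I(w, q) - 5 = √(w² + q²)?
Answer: 726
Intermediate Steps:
I(w, q) = 5 + √(q² + w²) (I(w, q) = 5 + √(w² + q²) = 5 + √(q² + w²))
f(d, g) = 24 + 6*g (f(d, g) = (5 + √((-1)² + 0²))*(g + 4) = (5 + √(1 + 0))*(4 + g) = (5 + √1)*(4 + g) = (5 + 1)*(4 + g) = 6*(4 + g) = 24 + 6*g)
v(R, c) = 8 + R
f(-1, 7)*v(3 - 1*0, -2) = (24 + 6*7)*(8 + (3 - 1*0)) = (24 + 42)*(8 + (3 + 0)) = 66*(8 + 3) = 66*11 = 726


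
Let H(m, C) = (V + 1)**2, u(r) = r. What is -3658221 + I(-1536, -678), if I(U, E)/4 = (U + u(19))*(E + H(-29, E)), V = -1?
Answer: 455883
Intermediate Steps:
H(m, C) = 0 (H(m, C) = (-1 + 1)**2 = 0**2 = 0)
I(U, E) = 4*E*(19 + U) (I(U, E) = 4*((U + 19)*(E + 0)) = 4*((19 + U)*E) = 4*(E*(19 + U)) = 4*E*(19 + U))
-3658221 + I(-1536, -678) = -3658221 + 4*(-678)*(19 - 1536) = -3658221 + 4*(-678)*(-1517) = -3658221 + 4114104 = 455883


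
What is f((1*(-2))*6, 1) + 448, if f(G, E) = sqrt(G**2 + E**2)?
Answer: 448 + sqrt(145) ≈ 460.04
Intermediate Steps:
f(G, E) = sqrt(E**2 + G**2)
f((1*(-2))*6, 1) + 448 = sqrt(1**2 + ((1*(-2))*6)**2) + 448 = sqrt(1 + (-2*6)**2) + 448 = sqrt(1 + (-12)**2) + 448 = sqrt(1 + 144) + 448 = sqrt(145) + 448 = 448 + sqrt(145)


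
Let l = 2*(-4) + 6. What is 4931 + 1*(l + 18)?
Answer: 4947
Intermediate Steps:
l = -2 (l = -8 + 6 = -2)
4931 + 1*(l + 18) = 4931 + 1*(-2 + 18) = 4931 + 1*16 = 4931 + 16 = 4947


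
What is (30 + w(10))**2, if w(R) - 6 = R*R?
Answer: 18496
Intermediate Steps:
w(R) = 6 + R**2 (w(R) = 6 + R*R = 6 + R**2)
(30 + w(10))**2 = (30 + (6 + 10**2))**2 = (30 + (6 + 100))**2 = (30 + 106)**2 = 136**2 = 18496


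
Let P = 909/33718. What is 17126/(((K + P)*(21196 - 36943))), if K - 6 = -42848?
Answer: 577454468/22747260303309 ≈ 2.5386e-5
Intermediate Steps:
K = -42842 (K = 6 - 42848 = -42842)
P = 909/33718 (P = 909*(1/33718) = 909/33718 ≈ 0.026959)
17126/(((K + P)*(21196 - 36943))) = 17126/(((-42842 + 909/33718)*(21196 - 36943))) = 17126/((-1444545647/33718*(-15747))) = 17126/(22747260303309/33718) = 17126*(33718/22747260303309) = 577454468/22747260303309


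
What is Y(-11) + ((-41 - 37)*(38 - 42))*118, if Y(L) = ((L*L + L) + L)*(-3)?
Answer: 36519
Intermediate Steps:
Y(L) = -6*L - 3*L² (Y(L) = ((L² + L) + L)*(-3) = ((L + L²) + L)*(-3) = (L² + 2*L)*(-3) = -6*L - 3*L²)
Y(-11) + ((-41 - 37)*(38 - 42))*118 = -3*(-11)*(2 - 11) + ((-41 - 37)*(38 - 42))*118 = -3*(-11)*(-9) - 78*(-4)*118 = -297 + 312*118 = -297 + 36816 = 36519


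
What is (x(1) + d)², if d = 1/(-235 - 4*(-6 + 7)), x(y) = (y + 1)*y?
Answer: 227529/57121 ≈ 3.9833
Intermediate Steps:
x(y) = y*(1 + y) (x(y) = (1 + y)*y = y*(1 + y))
d = -1/239 (d = 1/(-235 - 4*1) = 1/(-235 - 4) = 1/(-239) = -1/239 ≈ -0.0041841)
(x(1) + d)² = (1*(1 + 1) - 1/239)² = (1*2 - 1/239)² = (2 - 1/239)² = (477/239)² = 227529/57121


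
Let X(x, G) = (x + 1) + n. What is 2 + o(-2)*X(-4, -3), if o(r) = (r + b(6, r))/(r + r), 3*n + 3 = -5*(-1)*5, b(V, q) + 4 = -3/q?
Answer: 55/8 ≈ 6.8750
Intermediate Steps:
b(V, q) = -4 - 3/q
n = 22/3 (n = -1 + (-5*(-1)*5)/3 = -1 + (5*5)/3 = -1 + (1/3)*25 = -1 + 25/3 = 22/3 ≈ 7.3333)
X(x, G) = 25/3 + x (X(x, G) = (x + 1) + 22/3 = (1 + x) + 22/3 = 25/3 + x)
o(r) = (-4 + r - 3/r)/(2*r) (o(r) = (r + (-4 - 3/r))/(r + r) = (-4 + r - 3/r)/((2*r)) = (-4 + r - 3/r)*(1/(2*r)) = (-4 + r - 3/r)/(2*r))
2 + o(-2)*X(-4, -3) = 2 + ((1/2)*(-3 - 1*(-2)*(4 - 1*(-2)))/(-2)**2)*(25/3 - 4) = 2 + ((1/2)*(1/4)*(-3 - 1*(-2)*(4 + 2)))*(13/3) = 2 + ((1/2)*(1/4)*(-3 - 1*(-2)*6))*(13/3) = 2 + ((1/2)*(1/4)*(-3 + 12))*(13/3) = 2 + ((1/2)*(1/4)*9)*(13/3) = 2 + (9/8)*(13/3) = 2 + 39/8 = 55/8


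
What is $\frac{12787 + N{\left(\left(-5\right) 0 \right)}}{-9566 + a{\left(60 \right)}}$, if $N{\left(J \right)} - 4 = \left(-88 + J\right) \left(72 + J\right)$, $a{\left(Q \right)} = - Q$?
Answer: $- \frac{6455}{9626} \approx -0.67058$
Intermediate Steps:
$N{\left(J \right)} = 4 + \left(-88 + J\right) \left(72 + J\right)$
$\frac{12787 + N{\left(\left(-5\right) 0 \right)}}{-9566 + a{\left(60 \right)}} = \frac{12787 - \left(6332 + 0 + 16 \left(-5\right) 0\right)}{-9566 - 60} = \frac{12787 - \left(6332 - 0^{2}\right)}{-9566 - 60} = \frac{12787 + \left(-6332 + 0 + 0\right)}{-9626} = \left(12787 - 6332\right) \left(- \frac{1}{9626}\right) = 6455 \left(- \frac{1}{9626}\right) = - \frac{6455}{9626}$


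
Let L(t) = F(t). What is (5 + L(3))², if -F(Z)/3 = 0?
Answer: 25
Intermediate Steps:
F(Z) = 0 (F(Z) = -3*0 = 0)
L(t) = 0
(5 + L(3))² = (5 + 0)² = 5² = 25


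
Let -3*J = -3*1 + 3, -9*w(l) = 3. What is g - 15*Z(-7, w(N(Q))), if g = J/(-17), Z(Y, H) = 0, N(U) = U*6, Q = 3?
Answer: 0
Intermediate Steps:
N(U) = 6*U
w(l) = -⅓ (w(l) = -⅑*3 = -⅓)
J = 0 (J = -(-3*1 + 3)/3 = -(-3 + 3)/3 = -⅓*0 = 0)
g = 0 (g = 0/(-17) = 0*(-1/17) = 0)
g - 15*Z(-7, w(N(Q))) = 0 - 15*0 = 0 + 0 = 0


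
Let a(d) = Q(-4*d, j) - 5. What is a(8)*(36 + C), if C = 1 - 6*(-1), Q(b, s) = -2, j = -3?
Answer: -301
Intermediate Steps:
C = 7 (C = 1 + 6 = 7)
a(d) = -7 (a(d) = -2 - 5 = -7)
a(8)*(36 + C) = -7*(36 + 7) = -7*43 = -301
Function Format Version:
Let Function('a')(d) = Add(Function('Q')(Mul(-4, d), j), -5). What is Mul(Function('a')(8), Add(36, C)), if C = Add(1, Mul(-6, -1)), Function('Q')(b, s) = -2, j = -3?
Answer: -301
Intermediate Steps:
C = 7 (C = Add(1, 6) = 7)
Function('a')(d) = -7 (Function('a')(d) = Add(-2, -5) = -7)
Mul(Function('a')(8), Add(36, C)) = Mul(-7, Add(36, 7)) = Mul(-7, 43) = -301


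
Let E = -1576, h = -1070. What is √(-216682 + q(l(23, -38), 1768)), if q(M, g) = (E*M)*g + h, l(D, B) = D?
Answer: 2*I*√16076054 ≈ 8019.0*I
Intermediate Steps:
q(M, g) = -1070 - 1576*M*g (q(M, g) = (-1576*M)*g - 1070 = -1576*M*g - 1070 = -1070 - 1576*M*g)
√(-216682 + q(l(23, -38), 1768)) = √(-216682 + (-1070 - 1576*23*1768)) = √(-216682 + (-1070 - 64086464)) = √(-216682 - 64087534) = √(-64304216) = 2*I*√16076054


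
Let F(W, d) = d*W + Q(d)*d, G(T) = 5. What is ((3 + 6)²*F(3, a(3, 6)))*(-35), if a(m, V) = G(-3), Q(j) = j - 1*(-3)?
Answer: -155925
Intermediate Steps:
Q(j) = 3 + j (Q(j) = j + 3 = 3 + j)
a(m, V) = 5
F(W, d) = W*d + d*(3 + d) (F(W, d) = d*W + (3 + d)*d = W*d + d*(3 + d))
((3 + 6)²*F(3, a(3, 6)))*(-35) = ((3 + 6)²*(5*(3 + 3 + 5)))*(-35) = (9²*(5*11))*(-35) = (81*55)*(-35) = 4455*(-35) = -155925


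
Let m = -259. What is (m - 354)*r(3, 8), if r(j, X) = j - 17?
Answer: 8582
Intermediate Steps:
r(j, X) = -17 + j
(m - 354)*r(3, 8) = (-259 - 354)*(-17 + 3) = -613*(-14) = 8582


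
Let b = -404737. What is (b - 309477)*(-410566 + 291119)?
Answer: 85310719658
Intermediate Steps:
(b - 309477)*(-410566 + 291119) = (-404737 - 309477)*(-410566 + 291119) = -714214*(-119447) = 85310719658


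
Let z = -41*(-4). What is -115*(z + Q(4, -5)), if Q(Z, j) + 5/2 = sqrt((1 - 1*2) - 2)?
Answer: -37145/2 - 115*I*sqrt(3) ≈ -18573.0 - 199.19*I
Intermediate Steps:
z = 164
Q(Z, j) = -5/2 + I*sqrt(3) (Q(Z, j) = -5/2 + sqrt((1 - 1*2) - 2) = -5/2 + sqrt((1 - 2) - 2) = -5/2 + sqrt(-1 - 2) = -5/2 + sqrt(-3) = -5/2 + I*sqrt(3))
-115*(z + Q(4, -5)) = -115*(164 + (-5/2 + I*sqrt(3))) = -115*(323/2 + I*sqrt(3)) = -37145/2 - 115*I*sqrt(3)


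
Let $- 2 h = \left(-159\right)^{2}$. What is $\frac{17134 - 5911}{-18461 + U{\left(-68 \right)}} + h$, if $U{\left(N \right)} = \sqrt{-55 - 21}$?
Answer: $- \frac{8616396516363}{681617194} - \frac{22446 i \sqrt{19}}{340808597} \approx -12641.0 - 0.00028708 i$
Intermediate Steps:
$U{\left(N \right)} = 2 i \sqrt{19}$ ($U{\left(N \right)} = \sqrt{-76} = 2 i \sqrt{19}$)
$h = - \frac{25281}{2}$ ($h = - \frac{\left(-159\right)^{2}}{2} = \left(- \frac{1}{2}\right) 25281 = - \frac{25281}{2} \approx -12641.0$)
$\frac{17134 - 5911}{-18461 + U{\left(-68 \right)}} + h = \frac{17134 - 5911}{-18461 + 2 i \sqrt{19}} - \frac{25281}{2} = \frac{11223}{-18461 + 2 i \sqrt{19}} - \frac{25281}{2} = - \frac{25281}{2} + \frac{11223}{-18461 + 2 i \sqrt{19}}$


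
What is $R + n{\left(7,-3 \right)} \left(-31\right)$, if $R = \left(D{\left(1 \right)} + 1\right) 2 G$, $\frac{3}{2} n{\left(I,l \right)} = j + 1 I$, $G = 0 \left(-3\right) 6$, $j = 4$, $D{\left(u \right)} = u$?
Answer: $- \frac{682}{3} \approx -227.33$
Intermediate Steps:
$G = 0$ ($G = 0 \cdot 6 = 0$)
$n{\left(I,l \right)} = \frac{8}{3} + \frac{2 I}{3}$ ($n{\left(I,l \right)} = \frac{2 \left(4 + 1 I\right)}{3} = \frac{2 \left(4 + I\right)}{3} = \frac{8}{3} + \frac{2 I}{3}$)
$R = 0$ ($R = \left(1 + 1\right) 2 \cdot 0 = 2 \cdot 2 \cdot 0 = 4 \cdot 0 = 0$)
$R + n{\left(7,-3 \right)} \left(-31\right) = 0 + \left(\frac{8}{3} + \frac{2}{3} \cdot 7\right) \left(-31\right) = 0 + \left(\frac{8}{3} + \frac{14}{3}\right) \left(-31\right) = 0 + \frac{22}{3} \left(-31\right) = 0 - \frac{682}{3} = - \frac{682}{3}$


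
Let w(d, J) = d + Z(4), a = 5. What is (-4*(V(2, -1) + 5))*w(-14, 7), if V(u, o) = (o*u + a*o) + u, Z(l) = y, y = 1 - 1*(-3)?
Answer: 0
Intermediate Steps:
y = 4 (y = 1 + 3 = 4)
Z(l) = 4
w(d, J) = 4 + d (w(d, J) = d + 4 = 4 + d)
V(u, o) = u + 5*o + o*u (V(u, o) = (o*u + 5*o) + u = (5*o + o*u) + u = u + 5*o + o*u)
(-4*(V(2, -1) + 5))*w(-14, 7) = (-4*((2 + 5*(-1) - 1*2) + 5))*(4 - 14) = -4*((2 - 5 - 2) + 5)*(-10) = -4*(-5 + 5)*(-10) = -4*0*(-10) = 0*(-10) = 0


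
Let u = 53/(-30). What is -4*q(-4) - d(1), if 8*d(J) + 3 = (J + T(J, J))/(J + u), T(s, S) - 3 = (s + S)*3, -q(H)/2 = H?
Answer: -5519/184 ≈ -29.995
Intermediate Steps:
q(H) = -2*H
u = -53/30 (u = 53*(-1/30) = -53/30 ≈ -1.7667)
T(s, S) = 3 + 3*S + 3*s (T(s, S) = 3 + (s + S)*3 = 3 + (S + s)*3 = 3 + (3*S + 3*s) = 3 + 3*S + 3*s)
d(J) = -3/8 + (3 + 7*J)/(8*(-53/30 + J)) (d(J) = -3/8 + ((J + (3 + 3*J + 3*J))/(J - 53/30))/8 = -3/8 + ((J + (3 + 6*J))/(-53/30 + J))/8 = -3/8 + ((3 + 7*J)/(-53/30 + J))/8 = -3/8 + (3 + 7*J)/(8*(-53/30 + J)))
-4*q(-4) - d(1) = -(-8)*(-4) - 3*(83 + 40*1)/(8*(-53 + 30*1)) = -4*8 - 3*(83 + 40)/(8*(-53 + 30)) = -32 - 3*123/(8*(-23)) = -32 - 3*(-1)*123/(8*23) = -32 - 1*(-369/184) = -32 + 369/184 = -5519/184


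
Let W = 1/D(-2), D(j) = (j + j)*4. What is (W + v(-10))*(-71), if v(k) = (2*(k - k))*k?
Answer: 71/16 ≈ 4.4375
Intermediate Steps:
D(j) = 8*j (D(j) = (2*j)*4 = 8*j)
v(k) = 0 (v(k) = (2*0)*k = 0*k = 0)
W = -1/16 (W = 1/(8*(-2)) = 1/(-16) = -1/16 ≈ -0.062500)
(W + v(-10))*(-71) = (-1/16 + 0)*(-71) = -1/16*(-71) = 71/16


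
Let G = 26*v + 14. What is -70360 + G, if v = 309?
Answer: -62312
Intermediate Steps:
G = 8048 (G = 26*309 + 14 = 8034 + 14 = 8048)
-70360 + G = -70360 + 8048 = -62312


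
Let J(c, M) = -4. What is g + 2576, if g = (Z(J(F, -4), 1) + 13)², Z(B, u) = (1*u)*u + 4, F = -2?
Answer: 2900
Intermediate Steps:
Z(B, u) = 4 + u² (Z(B, u) = u*u + 4 = u² + 4 = 4 + u²)
g = 324 (g = ((4 + 1²) + 13)² = ((4 + 1) + 13)² = (5 + 13)² = 18² = 324)
g + 2576 = 324 + 2576 = 2900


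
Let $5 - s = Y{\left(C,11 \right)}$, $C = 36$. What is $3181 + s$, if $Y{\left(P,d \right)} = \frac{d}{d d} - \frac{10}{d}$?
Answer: $\frac{35055}{11} \approx 3186.8$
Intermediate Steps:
$Y{\left(P,d \right)} = - \frac{9}{d}$ ($Y{\left(P,d \right)} = \frac{d}{d^{2}} - \frac{10}{d} = \frac{1}{d} - \frac{10}{d} = - \frac{9}{d}$)
$s = \frac{64}{11}$ ($s = 5 - - \frac{9}{11} = 5 + \frac{9}{11} = \frac{64}{11} \approx 5.8182$)
$3181 + s = 3181 + \frac{64}{11} = \frac{35055}{11}$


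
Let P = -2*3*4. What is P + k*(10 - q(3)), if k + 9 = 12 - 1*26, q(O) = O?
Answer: -185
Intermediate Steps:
k = -23 (k = -9 + (12 - 1*26) = -9 + (12 - 26) = -9 - 14 = -23)
P = -24 (P = -6*4 = -24)
P + k*(10 - q(3)) = -24 - 23*(10 - 1*3) = -24 - 23*(10 - 3) = -24 - 23*7 = -24 - 161 = -185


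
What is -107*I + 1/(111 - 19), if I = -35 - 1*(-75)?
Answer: -393759/92 ≈ -4280.0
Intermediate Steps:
I = 40 (I = -35 + 75 = 40)
-107*I + 1/(111 - 19) = -107*40 + 1/(111 - 19) = -4280 + 1/92 = -393759/92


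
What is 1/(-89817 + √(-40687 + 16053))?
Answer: -89817/8067118123 - I*√24634/8067118123 ≈ -1.1134e-5 - 1.9456e-8*I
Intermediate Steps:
1/(-89817 + √(-40687 + 16053)) = 1/(-89817 + √(-24634)) = 1/(-89817 + I*√24634)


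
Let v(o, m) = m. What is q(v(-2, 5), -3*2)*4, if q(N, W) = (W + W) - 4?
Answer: -64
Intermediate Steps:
q(N, W) = -4 + 2*W (q(N, W) = 2*W - 4 = -4 + 2*W)
q(v(-2, 5), -3*2)*4 = (-4 + 2*(-3*2))*4 = (-4 + 2*(-6))*4 = (-4 - 12)*4 = -16*4 = -64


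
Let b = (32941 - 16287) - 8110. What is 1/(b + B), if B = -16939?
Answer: -1/8395 ≈ -0.00011912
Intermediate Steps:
b = 8544 (b = 16654 - 8110 = 8544)
1/(b + B) = 1/(8544 - 16939) = 1/(-8395) = -1/8395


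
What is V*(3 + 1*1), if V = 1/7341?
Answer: 4/7341 ≈ 0.00054489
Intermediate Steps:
V = 1/7341 ≈ 0.00013622
V*(3 + 1*1) = (3 + 1*1)/7341 = (3 + 1)/7341 = (1/7341)*4 = 4/7341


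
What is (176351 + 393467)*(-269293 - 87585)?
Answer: -203355508204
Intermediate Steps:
(176351 + 393467)*(-269293 - 87585) = 569818*(-356878) = -203355508204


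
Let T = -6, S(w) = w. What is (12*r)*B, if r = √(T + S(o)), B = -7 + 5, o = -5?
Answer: -24*I*√11 ≈ -79.599*I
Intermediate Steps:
B = -2
r = I*√11 (r = √(-6 - 5) = √(-11) = I*√11 ≈ 3.3166*I)
(12*r)*B = (12*(I*√11))*(-2) = (12*I*√11)*(-2) = -24*I*√11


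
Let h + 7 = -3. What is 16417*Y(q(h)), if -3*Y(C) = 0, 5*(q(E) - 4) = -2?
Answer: 0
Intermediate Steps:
h = -10 (h = -7 - 3 = -10)
q(E) = 18/5 (q(E) = 4 + (⅕)*(-2) = 4 - ⅖ = 18/5)
Y(C) = 0 (Y(C) = -⅓*0 = 0)
16417*Y(q(h)) = 16417*0 = 0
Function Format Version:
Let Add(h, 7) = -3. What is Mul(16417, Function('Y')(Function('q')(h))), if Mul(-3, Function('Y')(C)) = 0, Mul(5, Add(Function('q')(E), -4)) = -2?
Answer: 0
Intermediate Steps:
h = -10 (h = Add(-7, -3) = -10)
Function('q')(E) = Rational(18, 5) (Function('q')(E) = Add(4, Mul(Rational(1, 5), -2)) = Add(4, Rational(-2, 5)) = Rational(18, 5))
Function('Y')(C) = 0 (Function('Y')(C) = Mul(Rational(-1, 3), 0) = 0)
Mul(16417, Function('Y')(Function('q')(h))) = Mul(16417, 0) = 0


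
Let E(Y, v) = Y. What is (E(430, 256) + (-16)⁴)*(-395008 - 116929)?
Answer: -33770436142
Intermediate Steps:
(E(430, 256) + (-16)⁴)*(-395008 - 116929) = (430 + (-16)⁴)*(-395008 - 116929) = (430 + 65536)*(-511937) = 65966*(-511937) = -33770436142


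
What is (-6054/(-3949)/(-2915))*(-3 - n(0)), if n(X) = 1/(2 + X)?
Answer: 21189/11511335 ≈ 0.0018407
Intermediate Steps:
(-6054/(-3949)/(-2915))*(-3 - n(0)) = (-6054/(-3949)/(-2915))*(-3 - 1/(2 + 0)) = (-6054*(-1/3949)*(-1/2915))*(-3 - 1/2) = ((6054/3949)*(-1/2915))*(-3 - 1*1/2) = -6054*(-3 - 1/2)/11511335 = -6054/11511335*(-7/2) = 21189/11511335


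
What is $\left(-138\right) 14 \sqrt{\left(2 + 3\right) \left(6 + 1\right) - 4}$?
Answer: $- 1932 \sqrt{31} \approx -10757.0$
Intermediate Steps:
$\left(-138\right) 14 \sqrt{\left(2 + 3\right) \left(6 + 1\right) - 4} = - 1932 \sqrt{5 \cdot 7 - 4} = - 1932 \sqrt{35 - 4} = - 1932 \sqrt{31}$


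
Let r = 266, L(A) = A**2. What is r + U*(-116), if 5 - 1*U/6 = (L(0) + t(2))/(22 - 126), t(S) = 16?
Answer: -43174/13 ≈ -3321.1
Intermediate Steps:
U = 402/13 (U = 30 - 6*(0**2 + 16)/(22 - 126) = 30 - 6*(0 + 16)/(-104) = 30 - 96*(-1)/104 = 30 - 6*(-2/13) = 30 + 12/13 = 402/13 ≈ 30.923)
r + U*(-116) = 266 + (402/13)*(-116) = 266 - 46632/13 = -43174/13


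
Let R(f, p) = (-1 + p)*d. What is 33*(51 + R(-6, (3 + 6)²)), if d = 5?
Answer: 14883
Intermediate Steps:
R(f, p) = -5 + 5*p (R(f, p) = (-1 + p)*5 = -5 + 5*p)
33*(51 + R(-6, (3 + 6)²)) = 33*(51 + (-5 + 5*(3 + 6)²)) = 33*(51 + (-5 + 5*9²)) = 33*(51 + (-5 + 5*81)) = 33*(51 + (-5 + 405)) = 33*(51 + 400) = 33*451 = 14883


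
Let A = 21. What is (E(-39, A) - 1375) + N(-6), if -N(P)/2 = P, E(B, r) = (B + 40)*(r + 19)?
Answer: -1323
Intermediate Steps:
E(B, r) = (19 + r)*(40 + B) (E(B, r) = (40 + B)*(19 + r) = (19 + r)*(40 + B))
N(P) = -2*P
(E(-39, A) - 1375) + N(-6) = ((760 + 19*(-39) + 40*21 - 39*21) - 1375) - 2*(-6) = ((760 - 741 + 840 - 819) - 1375) + 12 = (40 - 1375) + 12 = -1335 + 12 = -1323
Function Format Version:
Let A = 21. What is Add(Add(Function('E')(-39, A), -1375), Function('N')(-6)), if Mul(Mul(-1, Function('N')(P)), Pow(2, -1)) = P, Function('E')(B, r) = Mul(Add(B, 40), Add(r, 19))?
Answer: -1323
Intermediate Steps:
Function('E')(B, r) = Mul(Add(19, r), Add(40, B)) (Function('E')(B, r) = Mul(Add(40, B), Add(19, r)) = Mul(Add(19, r), Add(40, B)))
Function('N')(P) = Mul(-2, P)
Add(Add(Function('E')(-39, A), -1375), Function('N')(-6)) = Add(Add(Add(760, Mul(19, -39), Mul(40, 21), Mul(-39, 21)), -1375), Mul(-2, -6)) = Add(Add(Add(760, -741, 840, -819), -1375), 12) = Add(Add(40, -1375), 12) = Add(-1335, 12) = -1323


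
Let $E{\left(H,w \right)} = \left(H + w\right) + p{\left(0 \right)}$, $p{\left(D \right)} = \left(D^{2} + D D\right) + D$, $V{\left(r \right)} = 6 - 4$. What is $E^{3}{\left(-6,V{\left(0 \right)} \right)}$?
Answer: $-64$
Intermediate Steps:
$V{\left(r \right)} = 2$ ($V{\left(r \right)} = 6 - 4 = 2$)
$p{\left(D \right)} = D + 2 D^{2}$ ($p{\left(D \right)} = \left(D^{2} + D^{2}\right) + D = 2 D^{2} + D = D + 2 D^{2}$)
$E{\left(H,w \right)} = H + w$ ($E{\left(H,w \right)} = \left(H + w\right) + 0 \left(1 + 2 \cdot 0\right) = \left(H + w\right) + 0 \left(1 + 0\right) = \left(H + w\right) + 0 \cdot 1 = \left(H + w\right) + 0 = H + w$)
$E^{3}{\left(-6,V{\left(0 \right)} \right)} = \left(-6 + 2\right)^{3} = \left(-4\right)^{3} = -64$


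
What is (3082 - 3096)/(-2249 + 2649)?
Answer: -7/200 ≈ -0.035000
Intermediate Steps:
(3082 - 3096)/(-2249 + 2649) = -14/400 = -14*1/400 = -7/200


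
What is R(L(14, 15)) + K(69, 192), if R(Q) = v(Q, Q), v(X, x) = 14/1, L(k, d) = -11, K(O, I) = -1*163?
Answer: -149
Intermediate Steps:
K(O, I) = -163
v(X, x) = 14 (v(X, x) = 14*1 = 14)
R(Q) = 14
R(L(14, 15)) + K(69, 192) = 14 - 163 = -149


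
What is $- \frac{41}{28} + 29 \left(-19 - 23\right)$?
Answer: $- \frac{34145}{28} \approx -1219.5$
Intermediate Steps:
$- \frac{41}{28} + 29 \left(-19 - 23\right) = \left(-41\right) \frac{1}{28} + 29 \left(-19 - 23\right) = - \frac{41}{28} + 29 \left(-42\right) = - \frac{41}{28} - 1218 = - \frac{34145}{28}$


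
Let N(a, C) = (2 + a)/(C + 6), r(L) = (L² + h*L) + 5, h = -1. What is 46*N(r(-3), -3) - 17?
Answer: 823/3 ≈ 274.33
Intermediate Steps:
r(L) = 5 + L² - L (r(L) = (L² - L) + 5 = 5 + L² - L)
N(a, C) = (2 + a)/(6 + C)
46*N(r(-3), -3) - 17 = 46*((2 + (5 + (-3)² - 1*(-3)))/(6 - 3)) - 17 = 46*((2 + (5 + 9 + 3))/3) - 17 = 46*((2 + 17)/3) - 17 = 46*((⅓)*19) - 17 = 46*(19/3) - 17 = 874/3 - 17 = 823/3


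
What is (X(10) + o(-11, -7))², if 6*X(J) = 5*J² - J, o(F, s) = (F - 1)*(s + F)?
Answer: 797449/9 ≈ 88606.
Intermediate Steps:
o(F, s) = (-1 + F)*(F + s)
X(J) = -J/6 + 5*J²/6 (X(J) = (5*J² - J)/6 = (-J + 5*J²)/6 = -J/6 + 5*J²/6)
(X(10) + o(-11, -7))² = ((⅙)*10*(-1 + 5*10) + ((-11)² - 1*(-11) - 1*(-7) - 11*(-7)))² = ((⅙)*10*(-1 + 50) + (121 + 11 + 7 + 77))² = ((⅙)*10*49 + 216)² = (245/3 + 216)² = (893/3)² = 797449/9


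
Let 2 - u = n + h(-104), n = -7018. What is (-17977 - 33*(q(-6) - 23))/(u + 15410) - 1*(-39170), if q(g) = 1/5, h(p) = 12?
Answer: 4390479177/112090 ≈ 39169.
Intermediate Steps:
q(g) = ⅕
u = 7008 (u = 2 - (-7018 + 12) = 2 - 1*(-7006) = 2 + 7006 = 7008)
(-17977 - 33*(q(-6) - 23))/(u + 15410) - 1*(-39170) = (-17977 - 33*(⅕ - 23))/(7008 + 15410) - 1*(-39170) = (-17977 - 33*(-114/5))/22418 + 39170 = (-17977 + 3762/5)*(1/22418) + 39170 = -86123/5*1/22418 + 39170 = -86123/112090 + 39170 = 4390479177/112090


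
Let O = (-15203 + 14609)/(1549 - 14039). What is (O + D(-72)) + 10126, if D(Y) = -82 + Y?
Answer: 62275437/6245 ≈ 9972.0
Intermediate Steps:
O = 297/6245 (O = -594/(-12490) = -594*(-1/12490) = 297/6245 ≈ 0.047558)
(O + D(-72)) + 10126 = (297/6245 + (-82 - 72)) + 10126 = (297/6245 - 154) + 10126 = -961433/6245 + 10126 = 62275437/6245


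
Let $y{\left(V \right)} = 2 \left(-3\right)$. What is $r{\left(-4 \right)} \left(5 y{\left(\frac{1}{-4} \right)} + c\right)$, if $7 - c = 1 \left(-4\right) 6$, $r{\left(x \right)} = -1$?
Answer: $-1$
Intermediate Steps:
$y{\left(V \right)} = -6$
$c = 31$ ($c = 7 - 1 \left(-4\right) 6 = 7 - \left(-4\right) 6 = 7 - -24 = 7 + 24 = 31$)
$r{\left(-4 \right)} \left(5 y{\left(\frac{1}{-4} \right)} + c\right) = - (5 \left(-6\right) + 31) = - (-30 + 31) = \left(-1\right) 1 = -1$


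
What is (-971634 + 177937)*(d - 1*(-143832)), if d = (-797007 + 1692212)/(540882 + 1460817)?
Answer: -228512720516232781/2001699 ≈ -1.1416e+11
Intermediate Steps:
d = 895205/2001699 ≈ 0.44722
(-971634 + 177937)*(d - 1*(-143832)) = (-971634 + 177937)*(895205/2001699 - 1*(-143832)) = -793697*(895205/2001699 + 143832) = -793697*287909265773/2001699 = -228512720516232781/2001699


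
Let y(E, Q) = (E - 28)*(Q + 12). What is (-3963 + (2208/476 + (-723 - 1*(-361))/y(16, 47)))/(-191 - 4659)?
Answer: 166728391/204311100 ≈ 0.81605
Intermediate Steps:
y(E, Q) = (-28 + E)*(12 + Q)
(-3963 + (2208/476 + (-723 - 1*(-361))/y(16, 47)))/(-191 - 4659) = (-3963 + (2208/476 + (-723 - 1*(-361))/(-336 - 28*47 + 12*16 + 16*47)))/(-191 - 4659) = (-3963 + (2208*(1/476) + (-723 + 361)/(-336 - 1316 + 192 + 752)))/(-4850) = (-3963 + (552/119 - 362/(-708)))*(-1/4850) = (-3963 + (552/119 - 362*(-1/708)))*(-1/4850) = (-3963 + (552/119 + 181/354))*(-1/4850) = (-3963 + 216947/42126)*(-1/4850) = -166728391/42126*(-1/4850) = 166728391/204311100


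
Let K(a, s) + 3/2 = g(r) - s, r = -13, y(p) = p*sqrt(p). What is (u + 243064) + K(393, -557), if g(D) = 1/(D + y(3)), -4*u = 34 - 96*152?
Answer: 35110765/142 - 3*sqrt(3)/142 ≈ 2.4726e+5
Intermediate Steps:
y(p) = p**(3/2)
u = 7279/2 (u = -(34 - 96*152)/4 = -(34 - 14592)/4 = -1/4*(-14558) = 7279/2 ≈ 3639.5)
g(D) = 1/(D + 3*sqrt(3)) (g(D) = 1/(D + 3**(3/2)) = 1/(D + 3*sqrt(3)))
K(a, s) = -3/2 + 1/(-13 + 3*sqrt(3)) - s (K(a, s) = -3/2 + (1/(-13 + 3*sqrt(3)) - s) = -3/2 + 1/(-13 + 3*sqrt(3)) - s)
(u + 243064) + K(393, -557) = (7279/2 + 243064) + (-113/71 - 1*(-557) - 3*sqrt(3)/142) = 493407/2 + (-113/71 + 557 - 3*sqrt(3)/142) = 493407/2 + (39434/71 - 3*sqrt(3)/142) = 35110765/142 - 3*sqrt(3)/142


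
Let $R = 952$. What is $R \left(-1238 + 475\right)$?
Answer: $-726376$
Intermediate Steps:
$R \left(-1238 + 475\right) = 952 \left(-1238 + 475\right) = 952 \left(-763\right) = -726376$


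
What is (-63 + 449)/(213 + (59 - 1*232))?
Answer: 193/20 ≈ 9.6500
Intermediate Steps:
(-63 + 449)/(213 + (59 - 1*232)) = 386/(213 + (59 - 232)) = 386/(213 - 173) = 386/40 = 386*(1/40) = 193/20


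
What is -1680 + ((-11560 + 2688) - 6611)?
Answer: -17163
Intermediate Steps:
-1680 + ((-11560 + 2688) - 6611) = -1680 + (-8872 - 6611) = -1680 - 15483 = -17163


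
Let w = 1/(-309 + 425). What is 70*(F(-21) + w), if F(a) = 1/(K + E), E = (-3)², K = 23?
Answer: 1295/464 ≈ 2.7909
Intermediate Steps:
E = 9
w = 1/116 ≈ 0.0086207
F(a) = 1/32 (F(a) = 1/(23 + 9) = 1/32)
70*(F(-21) + w) = 70*(1/32 + 1/116) = 70*(37/928) = 1295/464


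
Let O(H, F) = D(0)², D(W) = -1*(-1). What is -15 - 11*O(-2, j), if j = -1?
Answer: -26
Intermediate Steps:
D(W) = 1
O(H, F) = 1 (O(H, F) = 1² = 1)
-15 - 11*O(-2, j) = -15 - 11*1 = -15 - 11 = -26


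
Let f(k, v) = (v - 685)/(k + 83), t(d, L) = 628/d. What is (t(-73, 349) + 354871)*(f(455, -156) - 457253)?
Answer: -6372695479142025/39274 ≈ -1.6226e+11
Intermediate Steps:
f(k, v) = (-685 + v)/(83 + k)
(t(-73, 349) + 354871)*(f(455, -156) - 457253) = (628/(-73) + 354871)*((-685 - 156)/(83 + 455) - 457253) = (628*(-1/73) + 354871)*(-841/538 - 457253) = (-628/73 + 354871)*((1/538)*(-841) - 457253) = 25904955*(-841/538 - 457253)/73 = (25904955/73)*(-246002955/538) = -6372695479142025/39274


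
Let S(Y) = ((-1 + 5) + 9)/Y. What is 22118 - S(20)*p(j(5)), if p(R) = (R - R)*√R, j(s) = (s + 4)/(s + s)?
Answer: 22118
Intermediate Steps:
j(s) = (4 + s)/(2*s) (j(s) = (4 + s)/((2*s)) = (4 + s)*(1/(2*s)) = (4 + s)/(2*s))
p(R) = 0 (p(R) = 0*√R = 0)
S(Y) = 13/Y (S(Y) = (4 + 9)/Y = 13/Y)
22118 - S(20)*p(j(5)) = 22118 - 13/20*0 = 22118 - 13*(1/20)*0 = 22118 - 13*0/20 = 22118 - 1*0 = 22118 + 0 = 22118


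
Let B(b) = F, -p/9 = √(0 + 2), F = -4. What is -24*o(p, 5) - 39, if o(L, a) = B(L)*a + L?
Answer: 441 + 216*√2 ≈ 746.47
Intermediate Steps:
p = -9*√2 (p = -9*√(0 + 2) = -9*√2 ≈ -12.728)
B(b) = -4
o(L, a) = L - 4*a (o(L, a) = -4*a + L = L - 4*a)
-24*o(p, 5) - 39 = -24*(-9*√2 - 4*5) - 39 = -24*(-9*√2 - 20) - 39 = -24*(-20 - 9*√2) - 39 = (480 + 216*√2) - 39 = 441 + 216*√2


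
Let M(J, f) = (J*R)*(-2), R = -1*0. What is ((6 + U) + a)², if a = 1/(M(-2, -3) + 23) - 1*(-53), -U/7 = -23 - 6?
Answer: 36324729/529 ≈ 68667.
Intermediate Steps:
R = 0
U = 203 (U = -7*(-23 - 6) = -7*(-29) = 203)
M(J, f) = 0 (M(J, f) = (J*0)*(-2) = 0*(-2) = 0)
a = 1220/23 (a = 1/(0 + 23) - 1*(-53) = 1/23 + 53 = 1220/23 ≈ 53.043)
((6 + U) + a)² = ((6 + 203) + 1220/23)² = (209 + 1220/23)² = (6027/23)² = 36324729/529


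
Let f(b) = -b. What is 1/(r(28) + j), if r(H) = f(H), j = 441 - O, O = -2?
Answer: 1/415 ≈ 0.0024096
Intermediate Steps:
j = 443 (j = 441 - 1*(-2) = 441 + 2 = 443)
r(H) = -H
1/(r(28) + j) = 1/(-1*28 + 443) = 1/(-28 + 443) = 1/415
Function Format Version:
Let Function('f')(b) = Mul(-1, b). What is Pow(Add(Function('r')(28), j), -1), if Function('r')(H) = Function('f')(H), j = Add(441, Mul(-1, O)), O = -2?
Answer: Rational(1, 415) ≈ 0.0024096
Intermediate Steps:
j = 443 (j = Add(441, Mul(-1, -2)) = Add(441, 2) = 443)
Function('r')(H) = Mul(-1, H)
Pow(Add(Function('r')(28), j), -1) = Pow(Add(Mul(-1, 28), 443), -1) = Pow(Add(-28, 443), -1) = Pow(415, -1) = Rational(1, 415)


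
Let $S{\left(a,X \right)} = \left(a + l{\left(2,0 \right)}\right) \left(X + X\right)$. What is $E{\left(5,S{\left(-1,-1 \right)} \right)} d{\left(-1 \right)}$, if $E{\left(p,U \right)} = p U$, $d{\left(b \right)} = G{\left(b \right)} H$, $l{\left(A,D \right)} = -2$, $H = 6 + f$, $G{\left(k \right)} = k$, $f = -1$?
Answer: $-150$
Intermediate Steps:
$H = 5$ ($H = 6 - 1 = 5$)
$d{\left(b \right)} = 5 b$ ($d{\left(b \right)} = b 5 = 5 b$)
$S{\left(a,X \right)} = 2 X \left(-2 + a\right)$ ($S{\left(a,X \right)} = \left(a - 2\right) \left(X + X\right) = \left(-2 + a\right) 2 X = 2 X \left(-2 + a\right)$)
$E{\left(p,U \right)} = U p$
$E{\left(5,S{\left(-1,-1 \right)} \right)} d{\left(-1 \right)} = 2 \left(-1\right) \left(-2 - 1\right) 5 \cdot 5 \left(-1\right) = 2 \left(-1\right) \left(-3\right) 5 \left(-5\right) = 6 \cdot 5 \left(-5\right) = 30 \left(-5\right) = -150$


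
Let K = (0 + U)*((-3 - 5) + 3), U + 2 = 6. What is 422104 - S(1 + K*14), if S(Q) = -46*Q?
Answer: 409270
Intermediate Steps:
U = 4 (U = -2 + 6 = 4)
K = -20 (K = (0 + 4)*((-3 - 5) + 3) = 4*(-8 + 3) = 4*(-5) = -20)
422104 - S(1 + K*14) = 422104 - (-46)*(1 - 20*14) = 422104 - (-46)*(1 - 280) = 422104 - (-46)*(-279) = 422104 - 1*12834 = 422104 - 12834 = 409270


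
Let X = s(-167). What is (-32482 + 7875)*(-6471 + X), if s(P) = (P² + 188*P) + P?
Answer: 249638015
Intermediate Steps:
s(P) = P² + 189*P
X = -3674 (X = -167*(189 - 167) = -167*22 = -3674)
(-32482 + 7875)*(-6471 + X) = (-32482 + 7875)*(-6471 - 3674) = -24607*(-10145) = 249638015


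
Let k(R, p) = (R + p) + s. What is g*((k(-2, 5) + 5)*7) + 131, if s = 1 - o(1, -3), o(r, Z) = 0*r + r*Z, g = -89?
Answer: -7345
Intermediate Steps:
o(r, Z) = Z*r (o(r, Z) = 0 + Z*r = Z*r)
s = 4 (s = 1 - (-3) = 1 - 1*(-3) = 1 + 3 = 4)
k(R, p) = 4 + R + p (k(R, p) = (R + p) + 4 = 4 + R + p)
g*((k(-2, 5) + 5)*7) + 131 = -89*((4 - 2 + 5) + 5)*7 + 131 = -89*(7 + 5)*7 + 131 = -1068*7 + 131 = -89*84 + 131 = -7476 + 131 = -7345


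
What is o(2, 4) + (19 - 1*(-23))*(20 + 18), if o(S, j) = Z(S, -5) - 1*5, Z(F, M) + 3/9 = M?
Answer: 4757/3 ≈ 1585.7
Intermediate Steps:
Z(F, M) = -⅓ + M
o(S, j) = -31/3 (o(S, j) = (-⅓ - 5) - 1*5 = -16/3 - 5 = -31/3)
o(2, 4) + (19 - 1*(-23))*(20 + 18) = -31/3 + (19 - 1*(-23))*(20 + 18) = -31/3 + (19 + 23)*38 = -31/3 + 42*38 = -31/3 + 1596 = 4757/3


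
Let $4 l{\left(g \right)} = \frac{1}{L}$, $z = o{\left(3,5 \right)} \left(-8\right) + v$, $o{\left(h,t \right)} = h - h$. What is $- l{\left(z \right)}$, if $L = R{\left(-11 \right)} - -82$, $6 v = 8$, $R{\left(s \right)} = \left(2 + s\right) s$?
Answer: $- \frac{1}{724} \approx -0.0013812$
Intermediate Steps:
$R{\left(s \right)} = s \left(2 + s\right)$
$v = \frac{4}{3}$ ($v = \frac{1}{6} \cdot 8 = \frac{4}{3} \approx 1.3333$)
$o{\left(h,t \right)} = 0$
$z = \frac{4}{3}$ ($z = 0 \left(-8\right) + \frac{4}{3} = 0 + \frac{4}{3} = \frac{4}{3} \approx 1.3333$)
$L = 181$ ($L = - 11 \left(2 - 11\right) - -82 = \left(-11\right) \left(-9\right) + 82 = 99 + 82 = 181$)
$l{\left(g \right)} = \frac{1}{724}$ ($l{\left(g \right)} = \frac{1}{4 \cdot 181} = \frac{1}{4} \cdot \frac{1}{181} = \frac{1}{724}$)
$- l{\left(z \right)} = \left(-1\right) \frac{1}{724} = - \frac{1}{724}$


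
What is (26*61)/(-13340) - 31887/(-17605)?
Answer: 7949021/4697014 ≈ 1.6924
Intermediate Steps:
(26*61)/(-13340) - 31887/(-17605) = 1586*(-1/13340) - 31887*(-1/17605) = -793/6670 + 31887/17605 = 7949021/4697014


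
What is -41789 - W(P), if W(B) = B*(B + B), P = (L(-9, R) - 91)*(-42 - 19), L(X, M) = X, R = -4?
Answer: -74461789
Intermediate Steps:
P = 6100 (P = (-9 - 91)*(-42 - 19) = -100*(-61) = 6100)
W(B) = 2*B² (W(B) = B*(2*B) = 2*B²)
-41789 - W(P) = -41789 - 2*6100² = -41789 - 2*37210000 = -41789 - 1*74420000 = -41789 - 74420000 = -74461789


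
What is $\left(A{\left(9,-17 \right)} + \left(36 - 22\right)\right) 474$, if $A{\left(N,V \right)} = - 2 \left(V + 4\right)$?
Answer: $18960$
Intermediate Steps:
$A{\left(N,V \right)} = -8 - 2 V$ ($A{\left(N,V \right)} = - 2 \left(4 + V\right) = -8 - 2 V$)
$\left(A{\left(9,-17 \right)} + \left(36 - 22\right)\right) 474 = \left(\left(-8 - -34\right) + \left(36 - 22\right)\right) 474 = \left(\left(-8 + 34\right) + 14\right) 474 = \left(26 + 14\right) 474 = 40 \cdot 474 = 18960$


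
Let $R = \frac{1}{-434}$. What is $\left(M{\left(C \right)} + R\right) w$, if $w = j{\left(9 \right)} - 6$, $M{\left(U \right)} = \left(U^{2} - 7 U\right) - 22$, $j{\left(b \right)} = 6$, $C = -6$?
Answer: $0$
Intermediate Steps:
$M{\left(U \right)} = -22 + U^{2} - 7 U$
$R = - \frac{1}{434} \approx -0.0023041$
$w = 0$ ($w = 6 - 6 = 0$)
$\left(M{\left(C \right)} + R\right) w = \left(\left(-22 + \left(-6\right)^{2} - -42\right) - \frac{1}{434}\right) 0 = \left(\left(-22 + 36 + 42\right) - \frac{1}{434}\right) 0 = \left(56 - \frac{1}{434}\right) 0 = \frac{24303}{434} \cdot 0 = 0$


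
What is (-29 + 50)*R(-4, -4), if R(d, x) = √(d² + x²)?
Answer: 84*√2 ≈ 118.79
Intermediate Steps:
(-29 + 50)*R(-4, -4) = (-29 + 50)*√((-4)² + (-4)²) = 21*√(16 + 16) = 21*√32 = 21*(4*√2) = 84*√2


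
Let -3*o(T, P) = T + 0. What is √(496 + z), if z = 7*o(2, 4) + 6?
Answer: 2*√1119/3 ≈ 22.301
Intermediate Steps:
o(T, P) = -T/3 (o(T, P) = -(T + 0)/3 = -T/3)
z = 4/3 (z = 7*(-⅓*2) + 6 = 7*(-⅔) + 6 = -14/3 + 6 = 4/3 ≈ 1.3333)
√(496 + z) = √(496 + 4/3) = √(1492/3) = 2*√1119/3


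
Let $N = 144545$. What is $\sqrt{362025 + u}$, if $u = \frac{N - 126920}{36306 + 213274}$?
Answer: $\frac{5 \sqrt{9020242204023}}{24958} \approx 601.69$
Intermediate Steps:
$u = \frac{3525}{49916}$ ($u = \frac{144545 - 126920}{36306 + 213274} = \frac{17625}{249580} = 17625 \cdot \frac{1}{249580} = \frac{3525}{49916} \approx 0.070619$)
$\sqrt{362025 + u} = \sqrt{362025 + \frac{3525}{49916}} = \sqrt{\frac{18070843425}{49916}} = \frac{5 \sqrt{9020242204023}}{24958}$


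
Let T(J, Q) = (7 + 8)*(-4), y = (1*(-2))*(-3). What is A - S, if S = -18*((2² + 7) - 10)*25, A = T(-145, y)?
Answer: 390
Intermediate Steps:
y = 6 (y = -2*(-3) = 6)
T(J, Q) = -60 (T(J, Q) = 15*(-4) = -60)
A = -60
S = -450 (S = -18*((4 + 7) - 10)*25 = -18*(11 - 10)*25 = -18*1*25 = -18*25 = -450)
A - S = -60 - 1*(-450) = -60 + 450 = 390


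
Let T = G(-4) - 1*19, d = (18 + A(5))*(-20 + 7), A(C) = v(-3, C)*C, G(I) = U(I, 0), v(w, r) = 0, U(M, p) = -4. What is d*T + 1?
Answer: 5383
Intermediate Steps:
G(I) = -4
A(C) = 0 (A(C) = 0*C = 0)
d = -234 (d = (18 + 0)*(-20 + 7) = 18*(-13) = -234)
T = -23 (T = -4 - 1*19 = -4 - 19 = -23)
d*T + 1 = -234*(-23) + 1 = 5382 + 1 = 5383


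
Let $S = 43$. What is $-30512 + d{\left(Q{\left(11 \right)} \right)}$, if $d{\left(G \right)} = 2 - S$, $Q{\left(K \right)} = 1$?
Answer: $-30553$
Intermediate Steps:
$d{\left(G \right)} = -41$ ($d{\left(G \right)} = 2 - 43 = -41$)
$-30512 + d{\left(Q{\left(11 \right)} \right)} = -30512 - 41 = -30553$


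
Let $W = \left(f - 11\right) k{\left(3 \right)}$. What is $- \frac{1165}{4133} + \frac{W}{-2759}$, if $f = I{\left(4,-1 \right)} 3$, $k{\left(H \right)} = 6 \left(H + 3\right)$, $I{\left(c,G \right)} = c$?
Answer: $- \frac{3363023}{11402947} \approx -0.29493$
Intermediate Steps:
$k{\left(H \right)} = 18 + 6 H$ ($k{\left(H \right)} = 6 \left(3 + H\right) = 18 + 6 H$)
$f = 12$ ($f = 4 \cdot 3 = 12$)
$W = 36$ ($W = \left(12 - 11\right) \left(18 + 6 \cdot 3\right) = 1 \left(18 + 18\right) = 1 \cdot 36 = 36$)
$- \frac{1165}{4133} + \frac{W}{-2759} = - \frac{1165}{4133} + \frac{36}{-2759} = \left(-1165\right) \frac{1}{4133} + 36 \left(- \frac{1}{2759}\right) = - \frac{1165}{4133} - \frac{36}{2759} = - \frac{3363023}{11402947}$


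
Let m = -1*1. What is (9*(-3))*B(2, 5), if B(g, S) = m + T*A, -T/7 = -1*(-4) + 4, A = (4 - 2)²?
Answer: 6075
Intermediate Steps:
m = -1
A = 4 (A = 2² = 4)
T = -56 (T = -7*(-1*(-4) + 4) = -7*(4 + 4) = -7*8 = -56)
B(g, S) = -225 (B(g, S) = -1 - 56*4 = -1 - 224 = -225)
(9*(-3))*B(2, 5) = (9*(-3))*(-225) = -27*(-225) = 6075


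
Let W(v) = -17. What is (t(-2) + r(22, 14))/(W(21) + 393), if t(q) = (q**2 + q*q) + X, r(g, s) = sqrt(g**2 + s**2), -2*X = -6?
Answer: 11/376 + sqrt(170)/188 ≈ 0.098608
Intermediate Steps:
X = 3 (X = -1/2*(-6) = 3)
t(q) = 3 + 2*q**2 (t(q) = (q**2 + q*q) + 3 = (q**2 + q**2) + 3 = 2*q**2 + 3 = 3 + 2*q**2)
(t(-2) + r(22, 14))/(W(21) + 393) = ((3 + 2*(-2)**2) + sqrt(22**2 + 14**2))/(-17 + 393) = ((3 + 2*4) + sqrt(484 + 196))/376 = ((3 + 8) + sqrt(680))*(1/376) = (11 + 2*sqrt(170))*(1/376) = 11/376 + sqrt(170)/188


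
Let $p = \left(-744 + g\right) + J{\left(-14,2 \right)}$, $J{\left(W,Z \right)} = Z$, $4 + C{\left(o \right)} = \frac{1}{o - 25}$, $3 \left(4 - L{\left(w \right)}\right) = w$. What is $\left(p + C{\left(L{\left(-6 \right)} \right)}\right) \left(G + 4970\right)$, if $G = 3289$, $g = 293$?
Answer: $- \frac{71093472}{19} \approx -3.7418 \cdot 10^{6}$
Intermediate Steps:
$L{\left(w \right)} = 4 - \frac{w}{3}$
$C{\left(o \right)} = -4 + \frac{1}{-25 + o}$ ($C{\left(o \right)} = -4 + \frac{1}{o - 25} = -4 + \frac{1}{-25 + o}$)
$p = -449$ ($p = \left(-744 + 293\right) + 2 = -451 + 2 = -449$)
$\left(p + C{\left(L{\left(-6 \right)} \right)}\right) \left(G + 4970\right) = \left(-449 + \frac{101 - 4 \left(4 - -2\right)}{-25 + \left(4 - -2\right)}\right) \left(3289 + 4970\right) = \left(-449 + \frac{101 - 4 \left(4 + 2\right)}{-25 + \left(4 + 2\right)}\right) 8259 = \left(-449 + \frac{101 - 24}{-25 + 6}\right) 8259 = \left(-449 + \frac{101 - 24}{-19}\right) 8259 = \left(-449 - \frac{77}{19}\right) 8259 = \left(- \frac{8608}{19}\right) 8259 = - \frac{71093472}{19}$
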